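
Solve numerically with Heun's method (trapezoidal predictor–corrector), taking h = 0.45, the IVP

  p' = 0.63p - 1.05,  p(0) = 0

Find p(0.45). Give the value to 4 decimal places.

-0.5395

Heun: k1 = f(x_n, p_n); k2 = f(x_n + h, p_n + h·k1); p_{n+1} = p_n + (h/2)·(k1 + k2).
x=0.000000, p=0.000000:
  k1 = f(0.000000, 0.000000) = -1.050000
  k2 = f(0.450000, -0.472500) = -1.347675
  p ← 0.000000 + (0.45/2)·(-1.050000 + (-1.347675)) = -0.539477
p(0.45) ≈ -0.5395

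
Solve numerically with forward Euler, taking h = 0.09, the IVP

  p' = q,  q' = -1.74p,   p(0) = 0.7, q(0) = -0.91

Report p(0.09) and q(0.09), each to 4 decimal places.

0.6181, -1.0196

Euler on (p,q): p_{n+1} = p_n + h·p', q_{n+1} = q_n + h·q'.
0.000000: (0.700000, -0.910000); f=(-0.910000, -1.218000) → (0.618100, -1.019620)
(p(0.09), q(0.09)) ≈ (0.6181, -1.0196)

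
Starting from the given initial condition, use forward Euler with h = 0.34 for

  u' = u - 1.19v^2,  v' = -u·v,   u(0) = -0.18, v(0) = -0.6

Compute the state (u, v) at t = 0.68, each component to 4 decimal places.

Euler on (u,v): u_{n+1} = u_n + h·u', v_{n+1} = v_n + h·v'.
0.000000: (-0.180000, -0.600000); f=(-0.608400, -0.108000) → (-0.386856, -0.636720)
0.340000: (-0.386856, -0.636720); f=(-0.869297, -0.246319) → (-0.682417, -0.720468)
(u(0.68), v(0.68)) ≈ (-0.6824, -0.7205)

-0.6824, -0.7205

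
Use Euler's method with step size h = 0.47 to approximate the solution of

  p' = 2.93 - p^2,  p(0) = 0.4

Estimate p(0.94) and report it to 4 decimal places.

1.7177

Euler: p_{n+1} = p_n + h·f(t_n, p_n).
t=0.000000, p=0.400000: f=2.770000 → p ← 0.400000 + 0.47·2.770000 = 1.701900
t=0.470000, p=1.701900: f=0.033536 → p ← 1.701900 + 0.47·0.033536 = 1.717662
p(0.94) ≈ 1.7177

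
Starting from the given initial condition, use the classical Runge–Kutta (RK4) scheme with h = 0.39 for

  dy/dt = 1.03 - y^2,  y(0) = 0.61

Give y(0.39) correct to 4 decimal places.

0.8086

RK4: k1 = f(t_n, y_n); k2 = f(t_n + h/2, y_n + (h/2)·k1); k3 = f(t_n + h/2, y_n + (h/2)·k2); k4 = f(t_n + h, y_n + h·k3); y_{n+1} = y_n + (h/6)·(k1 + 2k2 + 2k3 + k4).
t=0.000000, y=0.610000:
  k1 = f(0.000000, 0.610000) = 0.657900
  k2 = f(0.195000, 0.738290) = 0.484927
  k3 = f(0.195000, 0.704561) = 0.533594
  k4 = f(0.390000, 0.818102) = 0.360710
  y ← 0.610000 + (0.39/6)·(k1 + 2k2 + 2k3 + k4) = 0.808617
y(0.39) ≈ 0.8086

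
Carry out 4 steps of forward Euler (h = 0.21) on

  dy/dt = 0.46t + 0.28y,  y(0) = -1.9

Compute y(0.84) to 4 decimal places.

-2.2613

Euler: y_{n+1} = y_n + h·f(t_n, y_n).
t=0.000000, y=-1.900000: f=-0.532000 → y ← -1.900000 + 0.21·(-0.532000) = -2.011720
t=0.210000, y=-2.011720: f=-0.466682 → y ← -2.011720 + 0.21·(-0.466682) = -2.109723
t=0.420000, y=-2.109723: f=-0.397522 → y ← -2.109723 + 0.21·(-0.397522) = -2.193203
t=0.630000, y=-2.193203: f=-0.324297 → y ← -2.193203 + 0.21·(-0.324297) = -2.261305
y(0.84) ≈ -2.2613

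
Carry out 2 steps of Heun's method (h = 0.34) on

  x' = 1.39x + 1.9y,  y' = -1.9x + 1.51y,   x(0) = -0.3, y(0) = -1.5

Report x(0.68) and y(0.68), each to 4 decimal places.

Heun on (x,y): k1 = f(s_n, state_n); k2 = f(s_n + h, state_n + h·k1); state_{n+1} = state_n + (h/2)·(k1 + k2).
0.000000: (-0.300000, -1.500000)
  k1 = (-3.267000, -1.695000)
  predictor → (-1.410780, -2.076300)
  k2 = (-5.905954, -0.454731)
  → (-1.859402, -1.865454)
0.340000: (-1.859402, -1.865454)
  k1 = (-6.128932, 0.716028)
  predictor → (-3.943239, -1.622005)
  k2 = (-8.562911, 5.042927)
  → (-4.357016, -0.886432)
(x(0.68), y(0.68)) ≈ (-4.3570, -0.8864)

-4.3570, -0.8864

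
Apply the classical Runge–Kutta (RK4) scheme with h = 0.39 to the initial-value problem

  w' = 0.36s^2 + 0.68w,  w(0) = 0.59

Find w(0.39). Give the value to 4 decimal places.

RK4: k1 = f(s_n, w_n); k2 = f(s_n + h/2, w_n + (h/2)·k1); k3 = f(s_n + h/2, w_n + (h/2)·k2); k4 = f(s_n + h, w_n + h·k3); w_{n+1} = w_n + (h/6)·(k1 + 2k2 + 2k3 + k4).
s=0.000000, w=0.590000:
  k1 = f(0.000000, 0.590000) = 0.401200
  k2 = f(0.195000, 0.668234) = 0.468088
  k3 = f(0.195000, 0.681277) = 0.476957
  k4 = f(0.390000, 0.776013) = 0.582445
  w ← 0.590000 + (0.39/6)·(k1 + 2k2 + 2k3 + k4) = 0.776793
w(0.39) ≈ 0.7768

0.7768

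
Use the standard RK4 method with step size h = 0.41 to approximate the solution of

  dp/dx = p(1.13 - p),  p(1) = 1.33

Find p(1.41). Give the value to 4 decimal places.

RK4: k1 = f(x_n, p_n); k2 = f(x_n + h/2, p_n + (h/2)·k1); k3 = f(x_n + h/2, p_n + (h/2)·k2); k4 = f(x_n + h, p_n + h·k3); p_{n+1} = p_n + (h/6)·(k1 + 2k2 + 2k3 + k4).
x=1.000000, p=1.330000:
  k1 = f(1.000000, 1.330000) = -0.266000
  k2 = f(1.205000, 1.275470) = -0.185543
  k3 = f(1.205000, 1.291964) = -0.209251
  k4 = f(1.410000, 1.244207) = -0.142097
  p ← 1.330000 + (0.41/6)·(k1 + 2k2 + 2k3 + k4) = 1.248158
p(1.41) ≈ 1.2482

1.2482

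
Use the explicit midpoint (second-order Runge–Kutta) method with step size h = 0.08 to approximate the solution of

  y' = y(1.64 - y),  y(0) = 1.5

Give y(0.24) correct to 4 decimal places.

1.5428

Midpoint: k1 = f(x_n, y_n); k2 = f(x_n + h/2, y_n + (h/2)·k1); y_{n+1} = y_n + h·k2.
x=0.000000, y=1.500000:
  k1 = f(0.000000, 1.500000) = 0.210000
  k2 = f(0.040000, 1.508400) = 0.198505
  y ← 1.500000 + 0.08·0.198505 = 1.515880
x=0.080000, y=1.515880:
  k1 = f(0.080000, 1.515880) = 0.188150
  k2 = f(0.120000, 1.523406) = 0.177619
  y ← 1.515880 + 0.08·0.177619 = 1.530090
x=0.160000, y=1.530090:
  k1 = f(0.160000, 1.530090) = 0.168172
  k2 = f(0.200000, 1.536817) = 0.158574
  y ← 1.530090 + 0.08·0.158574 = 1.542776
y(0.24) ≈ 1.5428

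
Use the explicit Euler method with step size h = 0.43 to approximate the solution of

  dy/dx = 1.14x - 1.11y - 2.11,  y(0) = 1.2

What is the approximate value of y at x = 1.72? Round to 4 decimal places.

-0.7591

Euler: y_{n+1} = y_n + h·f(x_n, y_n).
x=0.000000, y=1.200000: f=-3.442000 → y ← 1.200000 + 0.43·(-3.442000) = -0.280060
x=0.430000, y=-0.280060: f=-1.308933 → y ← -0.280060 + 0.43·(-1.308933) = -0.842901
x=0.860000, y=-0.842901: f=-0.193979 → y ← -0.842901 + 0.43·(-0.193979) = -0.926313
x=1.290000, y=-0.926313: f=0.388807 → y ← -0.926313 + 0.43·0.388807 = -0.759126
y(1.72) ≈ -0.7591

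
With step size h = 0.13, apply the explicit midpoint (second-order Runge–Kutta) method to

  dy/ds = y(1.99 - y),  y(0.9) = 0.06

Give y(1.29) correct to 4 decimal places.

0.1252

Midpoint: k1 = f(s_n, y_n); k2 = f(s_n + h/2, y_n + (h/2)·k1); y_{n+1} = y_n + h·k2.
s=0.900000, y=0.060000:
  k1 = f(0.900000, 0.060000) = 0.115800
  k2 = f(0.965000, 0.067527) = 0.129819
  y ← 0.060000 + 0.13·0.129819 = 0.076876
s=1.030000, y=0.076876:
  k1 = f(1.030000, 0.076876) = 0.147074
  k2 = f(1.095000, 0.086436) = 0.164537
  y ← 0.076876 + 0.13·0.164537 = 0.098266
s=1.160000, y=0.098266:
  k1 = f(1.160000, 0.098266) = 0.185894
  k2 = f(1.225000, 0.110349) = 0.207418
  y ← 0.098266 + 0.13·0.207418 = 0.125231
y(1.29) ≈ 0.1252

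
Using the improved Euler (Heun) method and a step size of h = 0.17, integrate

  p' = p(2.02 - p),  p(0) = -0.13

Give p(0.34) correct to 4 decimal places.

-0.2717

Heun: k1 = f(x_n, p_n); k2 = f(x_n + h, p_n + h·k1); p_{n+1} = p_n + (h/2)·(k1 + k2).
x=0.000000, p=-0.130000:
  k1 = f(0.000000, -0.130000) = -0.279500
  k2 = f(0.170000, -0.177515) = -0.390092
  p ← -0.130000 + (0.17/2)·(-0.279500 + (-0.390092)) = -0.186915
x=0.170000, p=-0.186915:
  k1 = f(0.170000, -0.186915) = -0.412506
  k2 = f(0.340000, -0.257041) = -0.585294
  p ← -0.186915 + (0.17/2)·(-0.412506 + (-0.585294)) = -0.271728
p(0.34) ≈ -0.2717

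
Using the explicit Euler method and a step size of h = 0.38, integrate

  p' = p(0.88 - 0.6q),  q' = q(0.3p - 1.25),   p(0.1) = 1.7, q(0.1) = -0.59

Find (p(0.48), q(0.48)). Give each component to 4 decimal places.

2.4972, -0.4241

Euler on (p,q): p_{n+1} = p_n + h·p', q_{n+1} = q_n + h·q'.
0.100000: (1.700000, -0.590000); f=(2.097800, 0.436600) → (2.497164, -0.424092)
(p(0.48), q(0.48)) ≈ (2.4972, -0.4241)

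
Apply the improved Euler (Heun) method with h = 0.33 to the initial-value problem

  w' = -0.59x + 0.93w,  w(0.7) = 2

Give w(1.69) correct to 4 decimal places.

3.9232

Heun: k1 = f(x_n, w_n); k2 = f(x_n + h, w_n + h·k1); w_{n+1} = w_n + (h/2)·(k1 + k2).
x=0.700000, w=2.000000:
  k1 = f(0.700000, 2.000000) = 1.447000
  k2 = f(1.030000, 2.477510) = 1.696384
  w ← 2.000000 + (0.33/2)·(1.447000 + 1.696384) = 2.518658
x=1.030000, w=2.518658:
  k1 = f(1.030000, 2.518658) = 1.734652
  k2 = f(1.360000, 3.091094) = 2.072317
  w ← 2.518658 + (0.33/2)·(1.734652 + 2.072317) = 3.146808
x=1.360000, w=3.146808:
  k1 = f(1.360000, 3.146808) = 2.124132
  k2 = f(1.690000, 3.847772) = 2.581328
  w ← 3.146808 + (0.33/2)·(2.124132 + 2.581328) = 3.923209
w(1.69) ≈ 3.9232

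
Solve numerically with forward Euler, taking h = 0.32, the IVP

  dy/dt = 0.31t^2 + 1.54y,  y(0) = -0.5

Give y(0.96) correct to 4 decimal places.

-1.6075

Euler: y_{n+1} = y_n + h·f(t_n, y_n).
t=0.000000, y=-0.500000: f=-0.770000 → y ← -0.500000 + 0.32·(-0.770000) = -0.746400
t=0.320000, y=-0.746400: f=-1.117712 → y ← -0.746400 + 0.32·(-1.117712) = -1.104068
t=0.640000, y=-1.104068: f=-1.573288 → y ← -1.104068 + 0.32·(-1.573288) = -1.607520
y(0.96) ≈ -1.6075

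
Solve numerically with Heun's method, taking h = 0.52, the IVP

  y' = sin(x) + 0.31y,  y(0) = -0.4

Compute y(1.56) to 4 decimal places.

Heun: k1 = f(x_n, y_n); k2 = f(x_n + h, y_n + h·k1); y_{n+1} = y_n + (h/2)·(k1 + k2).
x=0.000000, y=-0.400000:
  k1 = f(0.000000, -0.400000) = -0.124000
  k2 = f(0.520000, -0.464480) = 0.352891
  y ← -0.400000 + (0.52/2)·(-0.124000 + 0.352891) = -0.340488
x=0.520000, y=-0.340488:
  k1 = f(0.520000, -0.340488) = 0.391329
  k2 = f(1.040000, -0.136997) = 0.819935
  y ← -0.340488 + (0.52/2)·(0.391329 + 0.819935) = -0.025560
x=1.040000, y=-0.025560:
  k1 = f(1.040000, -0.025560) = 0.854481
  k2 = f(1.560000, 0.418770) = 1.129761
  y ← -0.025560 + (0.52/2)·(0.854481 + 1.129761) = 0.490343
y(1.56) ≈ 0.4903

0.4903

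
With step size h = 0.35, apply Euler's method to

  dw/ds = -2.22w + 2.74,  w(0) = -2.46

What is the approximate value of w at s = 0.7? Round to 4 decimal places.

1.0505

Euler: w_{n+1} = w_n + h·f(s_n, w_n).
s=0.000000, w=-2.460000: f=8.201200 → w ← -2.460000 + 0.35·8.201200 = 0.410420
s=0.350000, w=0.410420: f=1.828868 → w ← 0.410420 + 0.35·1.828868 = 1.050524
w(0.7) ≈ 1.0505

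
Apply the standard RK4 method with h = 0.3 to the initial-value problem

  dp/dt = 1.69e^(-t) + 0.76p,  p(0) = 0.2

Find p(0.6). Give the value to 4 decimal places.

1.3036

RK4: k1 = f(t_n, p_n); k2 = f(t_n + h/2, p_n + (h/2)·k1); k3 = f(t_n + h/2, p_n + (h/2)·k2); k4 = f(t_n + h, p_n + h·k3); p_{n+1} = p_n + (h/6)·(k1 + 2k2 + 2k3 + k4).
t=0.000000, p=0.200000:
  k1 = f(0.000000, 0.200000) = 1.842000
  k2 = f(0.150000, 0.476300) = 1.816584
  k3 = f(0.150000, 0.472488) = 1.813687
  k4 = f(0.300000, 0.744106) = 1.817503
  p ← 0.200000 + (0.3/6)·(k1 + 2k2 + 2k3 + k4) = 0.746002
t=0.300000, p=0.746002:
  k1 = f(0.300000, 0.746002) = 1.818945
  k2 = f(0.450000, 1.018844) = 1.851913
  k3 = f(0.450000, 1.023789) = 1.855671
  k4 = f(0.600000, 1.302704) = 1.917547
  p ← 0.746002 + (0.3/6)·(k1 + 2k2 + 2k3 + k4) = 1.303585
p(0.6) ≈ 1.3036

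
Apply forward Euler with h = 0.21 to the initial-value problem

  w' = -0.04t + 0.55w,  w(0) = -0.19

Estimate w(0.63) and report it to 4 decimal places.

-0.2692

Euler: w_{n+1} = w_n + h·f(t_n, w_n).
t=0.000000, w=-0.190000: f=-0.104500 → w ← -0.190000 + 0.21·(-0.104500) = -0.211945
t=0.210000, w=-0.211945: f=-0.124970 → w ← -0.211945 + 0.21·(-0.124970) = -0.238189
t=0.420000, w=-0.238189: f=-0.147804 → w ← -0.238189 + 0.21·(-0.147804) = -0.269227
w(0.63) ≈ -0.2692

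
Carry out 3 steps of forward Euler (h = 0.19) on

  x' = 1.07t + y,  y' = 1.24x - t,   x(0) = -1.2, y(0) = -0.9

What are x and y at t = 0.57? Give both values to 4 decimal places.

-1.7728, -1.9809

Euler on (x,y): x_{n+1} = x_n + h·x', y_{n+1} = y_n + h·y'.
0.000000: (-1.200000, -0.900000); f=(-0.900000, -1.488000) → (-1.371000, -1.182720)
0.190000: (-1.371000, -1.182720); f=(-0.979420, -1.890040) → (-1.557090, -1.541828)
0.380000: (-1.557090, -1.541828); f=(-1.135228, -2.310791) → (-1.772783, -1.980878)
(x(0.57), y(0.57)) ≈ (-1.7728, -1.9809)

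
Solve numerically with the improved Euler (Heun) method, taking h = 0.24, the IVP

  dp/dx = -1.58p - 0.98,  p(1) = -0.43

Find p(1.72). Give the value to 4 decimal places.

-0.5570

Heun: k1 = f(x_n, p_n); k2 = f(x_n + h, p_n + h·k1); p_{n+1} = p_n + (h/2)·(k1 + k2).
x=1.000000, p=-0.430000:
  k1 = f(1.000000, -0.430000) = -0.300600
  k2 = f(1.240000, -0.502144) = -0.186612
  p ← -0.430000 + (0.24/2)·(-0.300600 + (-0.186612)) = -0.488465
x=1.240000, p=-0.488465:
  k1 = f(1.240000, -0.488465) = -0.208225
  k2 = f(1.480000, -0.538439) = -0.129266
  p ← -0.488465 + (0.24/2)·(-0.208225 + (-0.129266)) = -0.528964
x=1.480000, p=-0.528964:
  k1 = f(1.480000, -0.528964) = -0.144236
  k2 = f(1.720000, -0.563581) = -0.089542
  p ← -0.528964 + (0.24/2)·(-0.144236 + (-0.089542)) = -0.557018
p(1.72) ≈ -0.5570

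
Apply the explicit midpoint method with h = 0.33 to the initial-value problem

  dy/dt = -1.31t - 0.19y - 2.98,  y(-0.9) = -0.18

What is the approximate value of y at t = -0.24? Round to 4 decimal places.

Midpoint: k1 = f(t_n, y_n); k2 = f(t_n + h/2, y_n + (h/2)·k1); y_{n+1} = y_n + h·k2.
t=-0.900000, y=-0.180000:
  k1 = f(-0.900000, -0.180000) = -1.766800
  k2 = f(-0.735000, -0.471522) = -1.927561
  y ← -0.180000 + 0.33·(-1.927561) = -0.816095
t=-0.570000, y=-0.816095:
  k1 = f(-0.570000, -0.816095) = -2.078242
  k2 = f(-0.405000, -1.159005) = -2.229239
  y ← -0.816095 + 0.33·(-2.229239) = -1.551744
y(-0.24) ≈ -1.5517

-1.5517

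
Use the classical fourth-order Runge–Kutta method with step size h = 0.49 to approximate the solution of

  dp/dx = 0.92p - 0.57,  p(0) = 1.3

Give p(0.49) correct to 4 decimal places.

RK4: k1 = f(x_n, p_n); k2 = f(x_n + h/2, p_n + (h/2)·k1); k3 = f(x_n + h/2, p_n + (h/2)·k2); k4 = f(x_n + h, p_n + h·k3); p_{n+1} = p_n + (h/6)·(k1 + 2k2 + 2k3 + k4).
x=0.000000, p=1.300000:
  k1 = f(0.000000, 1.300000) = 0.626000
  k2 = f(0.245000, 1.453370) = 0.767100
  k3 = f(0.245000, 1.487940) = 0.798904
  k4 = f(0.490000, 1.691463) = 0.986146
  p ← 1.300000 + (0.49/6)·(k1 + 2k2 + 2k3 + k4) = 1.687439
p(0.49) ≈ 1.6874

1.6874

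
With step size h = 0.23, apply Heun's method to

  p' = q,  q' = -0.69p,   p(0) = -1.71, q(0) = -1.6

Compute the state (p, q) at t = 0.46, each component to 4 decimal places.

Heun on (p,q): k1 = f(t_n, state_n); k2 = f(t_n + h, state_n + h·k1); state_{n+1} = state_n + (h/2)·(k1 + k2).
0.000000: (-1.710000, -1.600000)
  k1 = (-1.600000, 1.179900)
  predictor → (-2.078000, -1.328623)
  k2 = (-1.328623, 1.433820)
  → (-2.046792, -1.299422)
0.230000: (-2.046792, -1.299422)
  k1 = (-1.299422, 1.412286)
  predictor → (-2.345659, -0.974596)
  k2 = (-0.974596, 1.618505)
  → (-2.308304, -0.950881)
(p(0.46), q(0.46)) ≈ (-2.3083, -0.9509)

-2.3083, -0.9509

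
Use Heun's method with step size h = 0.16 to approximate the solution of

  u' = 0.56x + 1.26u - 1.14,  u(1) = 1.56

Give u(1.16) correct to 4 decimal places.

Heun: k1 = f(x_n, u_n); k2 = f(x_n + h, u_n + h·k1); u_{n+1} = u_n + (h/2)·(k1 + k2).
x=1.000000, u=1.560000:
  k1 = f(1.000000, 1.560000) = 1.385600
  k2 = f(1.160000, 1.781696) = 1.754537
  u ← 1.560000 + (0.16/2)·(1.385600 + 1.754537) = 1.811211
u(1.16) ≈ 1.8112

1.8112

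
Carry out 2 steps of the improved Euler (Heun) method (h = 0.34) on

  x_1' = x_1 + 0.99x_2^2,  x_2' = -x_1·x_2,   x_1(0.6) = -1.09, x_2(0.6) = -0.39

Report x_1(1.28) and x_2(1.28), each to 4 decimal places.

Heun on (x_1,x_2): k1 = f(s_n, state_n); k2 = f(s_n + h, state_n + h·k1); state_{n+1} = state_n + (h/2)·(k1 + k2).
0.600000: (-1.090000, -0.390000)
  k1 = (-0.939421, -0.425100)
  predictor → (-1.409403, -0.534534)
  k2 = (-1.126534, -0.753374)
  → (-1.441212, -0.590341)
0.940000: (-1.441212, -0.590341)
  k1 = (-1.096195, -0.850806)
  predictor → (-1.813919, -0.879615)
  k2 = (-1.047934, -1.595549)
  → (-1.805714, -1.006221)
(x_1(1.28), x_2(1.28)) ≈ (-1.8057, -1.0062)

-1.8057, -1.0062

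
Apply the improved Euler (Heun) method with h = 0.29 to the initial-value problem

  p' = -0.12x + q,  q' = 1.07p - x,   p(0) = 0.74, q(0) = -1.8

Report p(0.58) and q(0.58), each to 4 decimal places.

-0.2611, -1.8209

Heun on (p,q): k1 = f(x_n, state_n); k2 = f(x_n + h, state_n + h·k1); state_{n+1} = state_n + (h/2)·(k1 + k2).
0.000000: (0.740000, -1.800000)
  k1 = (-1.800000, 0.791800)
  predictor → (0.218000, -1.570378)
  k2 = (-1.605178, -0.056740)
  → (0.246249, -1.693416)
0.290000: (0.246249, -1.693416)
  k1 = (-1.728216, -0.026513)
  predictor → (-0.254934, -1.701105)
  k2 = (-1.770705, -0.852779)
  → (-0.261094, -1.820914)
(p(0.58), q(0.58)) ≈ (-0.2611, -1.8209)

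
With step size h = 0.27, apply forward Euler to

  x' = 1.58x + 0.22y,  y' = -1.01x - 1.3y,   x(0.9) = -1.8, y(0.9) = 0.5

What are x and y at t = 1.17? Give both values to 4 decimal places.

-2.5382, 0.8154

Euler on (x,y): x_{n+1} = x_n + h·x', y_{n+1} = y_n + h·y'.
0.900000: (-1.800000, 0.500000); f=(-2.734000, 1.168000) → (-2.538180, 0.815360)
(x(1.17), y(1.17)) ≈ (-2.5382, 0.8154)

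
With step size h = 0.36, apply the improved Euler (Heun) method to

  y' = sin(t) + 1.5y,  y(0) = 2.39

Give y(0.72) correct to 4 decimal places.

Heun: k1 = f(t_n, y_n); k2 = f(t_n + h, y_n + h·k1); y_{n+1} = y_n + (h/2)·(k1 + k2).
t=0.000000, y=2.390000:
  k1 = f(0.000000, 2.390000) = 3.585000
  k2 = f(0.360000, 3.680600) = 5.873174
  y ← 2.390000 + (0.36/2)·(3.585000 + 5.873174) = 4.092471
t=0.360000, y=4.092471:
  k1 = f(0.360000, 4.092471) = 6.490981
  k2 = f(0.720000, 6.429225) = 10.303222
  y ← 4.092471 + (0.36/2)·(6.490981 + 10.303222) = 7.115428
y(0.72) ≈ 7.1154

7.1154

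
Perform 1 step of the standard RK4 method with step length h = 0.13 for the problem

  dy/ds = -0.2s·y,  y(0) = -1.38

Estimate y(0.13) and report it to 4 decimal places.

-1.3777

RK4: k1 = f(s_n, y_n); k2 = f(s_n + h/2, y_n + (h/2)·k1); k3 = f(s_n + h/2, y_n + (h/2)·k2); k4 = f(s_n + h, y_n + h·k3); y_{n+1} = y_n + (h/6)·(k1 + 2k2 + 2k3 + k4).
s=0.000000, y=-1.380000:
  k1 = f(0.000000, -1.380000) = 0.000000
  k2 = f(0.065000, -1.380000) = 0.017940
  k3 = f(0.065000, -1.378834) = 0.017925
  k4 = f(0.130000, -1.377670) = 0.035819
  y ← -1.380000 + (0.13/6)·(k1 + 2k2 + 2k3 + k4) = -1.377670
y(0.13) ≈ -1.3777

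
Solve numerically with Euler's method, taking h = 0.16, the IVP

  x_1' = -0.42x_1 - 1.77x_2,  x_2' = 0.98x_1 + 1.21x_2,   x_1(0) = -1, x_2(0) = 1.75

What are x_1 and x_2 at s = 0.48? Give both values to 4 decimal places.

Euler on (x_1,x_2): x_1_{n+1} = x_1_n + h·x_1', x_2_{n+1} = x_2_n + h·x_2'.
0.000000: (-1.000000, 1.750000); f=(-2.677500, 1.137500) → (-1.428400, 1.932000)
0.160000: (-1.428400, 1.932000); f=(-2.819712, 0.937888) → (-1.879554, 2.082062)
0.320000: (-1.879554, 2.082062); f=(-2.895837, 0.677332) → (-2.342888, 2.190435)
(x_1(0.48), x_2(0.48)) ≈ (-2.3429, 2.1904)

-2.3429, 2.1904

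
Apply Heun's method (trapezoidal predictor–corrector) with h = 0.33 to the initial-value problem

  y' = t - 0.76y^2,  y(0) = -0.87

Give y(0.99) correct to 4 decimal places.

Heun: k1 = f(t_n, y_n); k2 = f(t_n + h, y_n + h·k1); y_{n+1} = y_n + (h/2)·(k1 + k2).
t=0.000000, y=-0.870000:
  k1 = f(0.000000, -0.870000) = -0.575244
  k2 = f(0.330000, -1.059831) = -0.523663
  y ← -0.870000 + (0.33/2)·(-0.575244 + (-0.523663)) = -1.051320
t=0.330000, y=-1.051320:
  k1 = f(0.330000, -1.051320) = -0.510007
  k2 = f(0.660000, -1.219622) = -0.470483
  y ← -1.051320 + (0.33/2)·(-0.510007 + (-0.470483)) = -1.213101
t=0.660000, y=-1.213101:
  k1 = f(0.660000, -1.213101) = -0.458426
  k2 = f(0.990000, -1.364381) = -0.424767
  y ← -1.213101 + (0.33/2)·(-0.458426 + (-0.424767)) = -1.358828
y(0.99) ≈ -1.3588

-1.3588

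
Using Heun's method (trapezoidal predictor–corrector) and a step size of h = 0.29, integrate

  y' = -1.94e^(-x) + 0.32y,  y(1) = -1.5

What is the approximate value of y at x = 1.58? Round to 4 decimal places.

Heun: k1 = f(x_n, y_n); k2 = f(x_n + h, y_n + h·k1); y_{n+1} = y_n + (h/2)·(k1 + k2).
x=1.000000, y=-1.500000:
  k1 = f(1.000000, -1.500000) = -1.193686
  k2 = f(1.290000, -1.846169) = -1.124799
  y ← -1.500000 + (0.29/2)·(-1.193686 + (-1.124799)) = -1.836180
x=1.290000, y=-1.836180:
  k1 = f(1.290000, -1.836180) = -1.121603
  k2 = f(1.580000, -2.161445) = -1.091254
  y ← -1.836180 + (0.29/2)·(-1.121603 + (-1.091254)) = -2.157045
y(1.58) ≈ -2.1570

-2.1570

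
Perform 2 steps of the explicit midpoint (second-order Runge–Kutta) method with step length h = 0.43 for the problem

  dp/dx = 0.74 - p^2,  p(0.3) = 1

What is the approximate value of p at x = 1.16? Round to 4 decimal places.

Midpoint: k1 = f(x_n, p_n); k2 = f(x_n + h/2, p_n + (h/2)·k1); p_{n+1} = p_n + h·k2.
x=0.300000, p=1.000000:
  k1 = f(0.300000, 1.000000) = -0.260000
  k2 = f(0.515000, 0.944100) = -0.151325
  p ← 1.000000 + 0.43·(-0.151325) = 0.934930
x=0.730000, p=0.934930:
  k1 = f(0.730000, 0.934930) = -0.134095
  k2 = f(0.945000, 0.906100) = -0.081017
  p ← 0.934930 + 0.43·(-0.081017) = 0.900093
p(1.16) ≈ 0.9001

0.9001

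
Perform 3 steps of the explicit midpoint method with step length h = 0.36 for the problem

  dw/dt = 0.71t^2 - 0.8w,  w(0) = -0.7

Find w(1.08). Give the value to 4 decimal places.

Midpoint: k1 = f(t_n, w_n); k2 = f(t_n + h/2, w_n + (h/2)·k1); w_{n+1} = w_n + h·k2.
t=0.000000, w=-0.700000:
  k1 = f(0.000000, -0.700000) = 0.560000
  k2 = f(0.180000, -0.599200) = 0.502364
  w ← -0.700000 + 0.36·0.502364 = -0.519149
t=0.360000, w=-0.519149:
  k1 = f(0.360000, -0.519149) = 0.507335
  k2 = f(0.540000, -0.427829) = 0.549299
  w ← -0.519149 + 0.36·0.549299 = -0.321401
t=0.720000, w=-0.321401:
  k1 = f(0.720000, -0.321401) = 0.625185
  k2 = f(0.900000, -0.208868) = 0.742194
  w ← -0.321401 + 0.36·0.742194 = -0.054211
w(1.08) ≈ -0.0542

-0.0542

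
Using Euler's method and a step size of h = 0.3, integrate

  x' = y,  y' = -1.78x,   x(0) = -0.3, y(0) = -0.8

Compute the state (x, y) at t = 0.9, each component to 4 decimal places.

Euler on (x,y): x_{n+1} = x_n + h·x', y_{n+1} = y_n + h·y'.
0.000000: (-0.300000, -0.800000); f=(-0.800000, 0.534000) → (-0.540000, -0.639800)
0.300000: (-0.540000, -0.639800); f=(-0.639800, 0.961200) → (-0.731940, -0.351440)
0.600000: (-0.731940, -0.351440); f=(-0.351440, 1.302853) → (-0.837372, 0.039416)
(x(0.9), y(0.9)) ≈ (-0.8374, 0.0394)

-0.8374, 0.0394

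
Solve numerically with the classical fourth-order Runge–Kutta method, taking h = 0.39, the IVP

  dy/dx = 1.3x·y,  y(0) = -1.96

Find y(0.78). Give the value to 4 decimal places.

RK4: k1 = f(x_n, y_n); k2 = f(x_n + h/2, y_n + (h/2)·k1); k3 = f(x_n + h/2, y_n + (h/2)·k2); k4 = f(x_n + h, y_n + h·k3); y_{n+1} = y_n + (h/6)·(k1 + 2k2 + 2k3 + k4).
x=0.000000, y=-1.960000:
  k1 = f(0.000000, -1.960000) = 0.000000
  k2 = f(0.195000, -1.960000) = -0.496860
  k3 = f(0.195000, -2.056888) = -0.521421
  k4 = f(0.390000, -2.163354) = -1.096821
  y ← -1.960000 + (0.39/6)·(k1 + 2k2 + 2k3 + k4) = -2.163670
x=0.390000, y=-2.163670:
  k1 = f(0.390000, -2.163670) = -1.096981
  k2 = f(0.585000, -2.377581) = -1.808150
  k3 = f(0.585000, -2.516259) = -1.913615
  k4 = f(0.780000, -2.909980) = -2.950719
  y ← -2.163670 + (0.39/6)·(k1 + 2k2 + 2k3 + k4) = -2.910600
y(0.78) ≈ -2.9106

-2.9106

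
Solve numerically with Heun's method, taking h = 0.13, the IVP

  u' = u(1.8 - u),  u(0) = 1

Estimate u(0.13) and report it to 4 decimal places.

Heun: k1 = f(t_n, u_n); k2 = f(t_n + h, u_n + h·k1); u_{n+1} = u_n + (h/2)·(k1 + k2).
t=0.000000, u=1.000000:
  k1 = f(0.000000, 1.000000) = 0.800000
  k2 = f(0.130000, 1.104000) = 0.768384
  u ← 1.000000 + (0.13/2)·(0.800000 + 0.768384) = 1.101945
u(0.13) ≈ 1.1019

1.1019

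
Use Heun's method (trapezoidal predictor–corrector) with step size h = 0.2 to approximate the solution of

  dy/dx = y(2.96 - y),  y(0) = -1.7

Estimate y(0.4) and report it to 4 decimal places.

-24.2209

Heun: k1 = f(x_n, y_n); k2 = f(x_n + h, y_n + h·k1); y_{n+1} = y_n + (h/2)·(k1 + k2).
x=0.000000, y=-1.700000:
  k1 = f(0.000000, -1.700000) = -7.922000
  k2 = f(0.200000, -3.284400) = -20.509107
  y ← -1.700000 + (0.2/2)·(-7.922000 + (-20.509107)) = -4.543111
x=0.200000, y=-4.543111:
  k1 = f(0.200000, -4.543111) = -34.087463
  k2 = f(0.400000, -11.360603) = -162.690694
  y ← -4.543111 + (0.2/2)·(-34.087463 + (-162.690694)) = -24.220926
y(0.4) ≈ -24.2209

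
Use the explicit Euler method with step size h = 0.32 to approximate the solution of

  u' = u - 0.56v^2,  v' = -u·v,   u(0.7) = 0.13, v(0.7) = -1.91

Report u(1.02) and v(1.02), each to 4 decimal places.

-0.4821, -1.8305

Euler on (u,v): u_{n+1} = u_n + h·u', v_{n+1} = v_n + h·v'.
0.700000: (0.130000, -1.910000); f=(-1.912936, 0.248300) → (-0.482140, -1.830544)
(u(1.02), v(1.02)) ≈ (-0.4821, -1.8305)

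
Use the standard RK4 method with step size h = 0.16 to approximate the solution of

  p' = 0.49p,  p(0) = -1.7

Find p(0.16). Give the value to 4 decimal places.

-1.8386

RK4: k1 = f(x_n, p_n); k2 = f(x_n + h/2, p_n + (h/2)·k1); k3 = f(x_n + h/2, p_n + (h/2)·k2); k4 = f(x_n + h, p_n + h·k3); p_{n+1} = p_n + (h/6)·(k1 + 2k2 + 2k3 + k4).
x=0.000000, p=-1.700000:
  k1 = f(0.000000, -1.700000) = -0.833000
  k2 = f(0.080000, -1.766640) = -0.865654
  k3 = f(0.080000, -1.769252) = -0.866934
  k4 = f(0.160000, -1.838709) = -0.900968
  p ← -1.700000 + (0.16/6)·(k1 + 2k2 + 2k3 + k4) = -1.838644
p(0.16) ≈ -1.8386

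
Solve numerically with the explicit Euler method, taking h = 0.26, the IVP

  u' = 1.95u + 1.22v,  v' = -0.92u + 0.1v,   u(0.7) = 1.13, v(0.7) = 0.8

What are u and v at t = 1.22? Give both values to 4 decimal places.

Euler on (u,v): u_{n+1} = u_n + h·u', v_{n+1} = v_n + h·v'.
0.700000: (1.130000, 0.800000); f=(3.179500, -0.959600) → (1.956670, 0.550504)
0.960000: (1.956670, 0.550504); f=(4.487121, -1.745086) → (3.123322, 0.096782)
(u(1.22), v(1.22)) ≈ (3.1233, 0.0968)

3.1233, 0.0968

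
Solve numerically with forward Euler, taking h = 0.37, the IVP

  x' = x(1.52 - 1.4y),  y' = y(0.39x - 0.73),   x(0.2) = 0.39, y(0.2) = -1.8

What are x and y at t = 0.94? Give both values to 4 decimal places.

2.2334, -1.2316

Euler on (x,y): x_{n+1} = x_n + h·x', y_{n+1} = y_n + h·y'.
0.200000: (0.390000, -1.800000); f=(1.575600, 1.040220) → (0.972972, -1.415119)
0.570000: (0.972972, -1.415119); f=(3.406537, 0.496057) → (2.233391, -1.231578)
(x(0.94), y(0.94)) ≈ (2.2334, -1.2316)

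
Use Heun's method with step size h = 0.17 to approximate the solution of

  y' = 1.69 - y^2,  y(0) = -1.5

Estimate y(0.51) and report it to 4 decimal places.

Heun: k1 = f(x_n, y_n); k2 = f(x_n + h, y_n + h·k1); y_{n+1} = y_n + (h/2)·(k1 + k2).
x=0.000000, y=-1.500000:
  k1 = f(0.000000, -1.500000) = -0.560000
  k2 = f(0.170000, -1.595200) = -0.854663
  y ← -1.500000 + (0.17/2)·(-0.560000 + (-0.854663)) = -1.620246
x=0.170000, y=-1.620246:
  k1 = f(0.170000, -1.620246) = -0.935198
  k2 = f(0.340000, -1.779230) = -1.475660
  y ← -1.620246 + (0.17/2)·(-0.935198 + (-1.475660)) = -1.825169
x=0.340000, y=-1.825169:
  k1 = f(0.340000, -1.825169) = -1.641243
  k2 = f(0.510000, -2.104181) = -2.737576
  y ← -1.825169 + (0.17/2)·(-1.641243 + (-2.737576)) = -2.197369
y(0.51) ≈ -2.1974

-2.1974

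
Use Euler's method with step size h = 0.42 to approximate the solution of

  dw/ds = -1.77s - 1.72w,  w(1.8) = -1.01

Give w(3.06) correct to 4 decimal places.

-2.5454

Euler: w_{n+1} = w_n + h·f(s_n, w_n).
s=1.800000, w=-1.010000: f=-1.448800 → w ← -1.010000 + 0.42·(-1.448800) = -1.618496
s=2.220000, w=-1.618496: f=-1.145587 → w ← -1.618496 + 0.42·(-1.145587) = -2.099642
s=2.640000, w=-2.099642: f=-1.061415 → w ← -2.099642 + 0.42·(-1.061415) = -2.545437
w(3.06) ≈ -2.5454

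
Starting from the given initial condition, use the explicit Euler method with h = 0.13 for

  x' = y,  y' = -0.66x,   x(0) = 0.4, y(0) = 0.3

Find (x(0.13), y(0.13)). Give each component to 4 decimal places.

0.4390, 0.2657

Euler on (x,y): x_{n+1} = x_n + h·x', y_{n+1} = y_n + h·y'.
0.000000: (0.400000, 0.300000); f=(0.300000, -0.264000) → (0.439000, 0.265680)
(x(0.13), y(0.13)) ≈ (0.4390, 0.2657)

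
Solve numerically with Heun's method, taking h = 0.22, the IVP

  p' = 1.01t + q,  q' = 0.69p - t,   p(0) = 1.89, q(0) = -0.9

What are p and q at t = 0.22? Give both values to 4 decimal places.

1.7480, -0.6523

Heun on (p,q): k1 = f(t_n, state_n); k2 = f(t_n + h, state_n + h·k1); state_{n+1} = state_n + (h/2)·(k1 + k2).
0.000000: (1.890000, -0.900000)
  k1 = (-0.900000, 1.304100)
  predictor → (1.692000, -0.613098)
  k2 = (-0.390898, 0.947480)
  → (1.748001, -0.652326)
(p(0.22), q(0.22)) ≈ (1.7480, -0.6523)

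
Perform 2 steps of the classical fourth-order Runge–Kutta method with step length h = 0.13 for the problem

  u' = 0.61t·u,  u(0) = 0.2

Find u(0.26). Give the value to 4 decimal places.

RK4: k1 = f(t_n, u_n); k2 = f(t_n + h/2, u_n + (h/2)·k1); k3 = f(t_n + h/2, u_n + (h/2)·k2); k4 = f(t_n + h, u_n + h·k3); u_{n+1} = u_n + (h/6)·(k1 + 2k2 + 2k3 + k4).
t=0.000000, u=0.200000:
  k1 = f(0.000000, 0.200000) = 0.000000
  k2 = f(0.065000, 0.200000) = 0.007930
  k3 = f(0.065000, 0.200515) = 0.007950
  k4 = f(0.130000, 0.201034) = 0.015942
  u ← 0.200000 + (0.13/6)·(k1 + 2k2 + 2k3 + k4) = 0.201034
t=0.130000, u=0.201034:
  k1 = f(0.130000, 0.201034) = 0.015942
  k2 = f(0.195000, 0.202070) = 0.024036
  k3 = f(0.195000, 0.202596) = 0.024099
  k4 = f(0.260000, 0.204166) = 0.032381
  u ← 0.201034 + (0.13/6)·(k1 + 2k2 + 2k3 + k4) = 0.204166
u(0.26) ≈ 0.2042

0.2042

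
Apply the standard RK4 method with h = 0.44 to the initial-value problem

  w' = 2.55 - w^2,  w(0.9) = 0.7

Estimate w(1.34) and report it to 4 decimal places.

1.3078

RK4: k1 = f(t_n, w_n); k2 = f(t_n + h/2, w_n + (h/2)·k1); k3 = f(t_n + h/2, w_n + (h/2)·k2); k4 = f(t_n + h, w_n + h·k3); w_{n+1} = w_n + (h/6)·(k1 + 2k2 + 2k3 + k4).
t=0.900000, w=0.700000:
  k1 = f(0.900000, 0.700000) = 2.060000
  k2 = f(1.120000, 1.153200) = 1.220130
  k3 = f(1.120000, 0.968429) = 1.612146
  k4 = f(1.340000, 1.409344) = 0.563749
  w ← 0.700000 + (0.44/6)·(k1 + 2k2 + 2k3 + k4) = 1.307809
w(1.34) ≈ 1.3078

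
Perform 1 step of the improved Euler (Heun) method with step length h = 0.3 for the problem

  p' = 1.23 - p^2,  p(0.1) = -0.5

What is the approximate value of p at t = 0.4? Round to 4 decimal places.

Heun: k1 = f(t_n, p_n); k2 = f(t_n + h, p_n + h·k1); p_{n+1} = p_n + (h/2)·(k1 + k2).
t=0.100000, p=-0.500000:
  k1 = f(0.100000, -0.500000) = 0.980000
  k2 = f(0.400000, -0.206000) = 1.187564
  p ← -0.500000 + (0.3/2)·(0.980000 + 1.187564) = -0.174865
p(0.4) ≈ -0.1749

-0.1749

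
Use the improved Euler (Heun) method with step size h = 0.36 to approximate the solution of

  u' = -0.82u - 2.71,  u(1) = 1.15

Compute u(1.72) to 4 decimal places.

-0.8099

Heun: k1 = f(t_n, u_n); k2 = f(t_n + h, u_n + h·k1); u_{n+1} = u_n + (h/2)·(k1 + k2).
t=1.000000, u=1.150000:
  k1 = f(1.000000, 1.150000) = -3.653000
  k2 = f(1.360000, -0.165080) = -2.574634
  u ← 1.150000 + (0.36/2)·(-3.653000 + (-2.574634)) = 0.029026
t=1.360000, u=0.029026:
  k1 = f(1.360000, 0.029026) = -2.733801
  k2 = f(1.720000, -0.955143) = -1.926783
  u ← 0.029026 + (0.36/2)·(-2.733801 + (-1.926783)) = -0.809879
u(1.72) ≈ -0.8099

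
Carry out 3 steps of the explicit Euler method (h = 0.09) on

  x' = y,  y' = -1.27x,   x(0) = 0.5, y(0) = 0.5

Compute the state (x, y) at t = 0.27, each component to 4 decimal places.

Euler on (x,y): x_{n+1} = x_n + h·x', y_{n+1} = y_n + h·y'.
0.000000: (0.500000, 0.500000); f=(0.500000, -0.635000) → (0.545000, 0.442850)
0.090000: (0.545000, 0.442850); f=(0.442850, -0.692150) → (0.584857, 0.380557)
0.180000: (0.584857, 0.380557); f=(0.380557, -0.742768) → (0.619107, 0.313707)
(x(0.27), y(0.27)) ≈ (0.6191, 0.3137)

0.6191, 0.3137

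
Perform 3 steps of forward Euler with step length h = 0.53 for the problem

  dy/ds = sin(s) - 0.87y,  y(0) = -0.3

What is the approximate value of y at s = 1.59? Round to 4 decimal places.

Euler: y_{n+1} = y_n + h·f(s_n, y_n).
s=0.000000, y=-0.300000: f=0.261000 → y ← -0.300000 + 0.53·0.261000 = -0.161670
s=0.530000, y=-0.161670: f=0.646186 → y ← -0.161670 + 0.53·0.646186 = 0.180809
s=1.060000, y=0.180809: f=0.715052 → y ← 0.180809 + 0.53·0.715052 = 0.559786
y(1.59) ≈ 0.5598

0.5598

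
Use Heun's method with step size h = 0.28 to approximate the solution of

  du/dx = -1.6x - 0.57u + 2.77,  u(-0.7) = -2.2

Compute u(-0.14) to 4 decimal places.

Heun: k1 = f(x_n, u_n); k2 = f(x_n + h, u_n + h·k1); u_{n+1} = u_n + (h/2)·(k1 + k2).
x=-0.700000, u=-2.200000:
  k1 = f(-0.700000, -2.200000) = 5.144000
  k2 = f(-0.420000, -0.759680) = 3.875018
  u ← -2.200000 + (0.28/2)·(5.144000 + 3.875018) = -0.937338
x=-0.420000, u=-0.937338:
  k1 = f(-0.420000, -0.937338) = 3.976282
  k2 = f(-0.140000, 0.176022) = 2.893668
  u ← -0.937338 + (0.28/2)·(3.976282 + 2.893668) = 0.024455
u(-0.14) ≈ 0.0245

0.0245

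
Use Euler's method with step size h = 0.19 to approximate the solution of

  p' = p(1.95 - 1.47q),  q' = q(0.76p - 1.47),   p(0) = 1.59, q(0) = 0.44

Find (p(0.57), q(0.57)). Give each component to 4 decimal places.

3.1159, 0.4547

Euler on (p,q): p_{n+1} = p_n + h·p', q_{n+1} = q_n + h·q'.
0.000000: (1.590000, 0.440000); f=(2.072088, -0.115104) → (1.983697, 0.418130)
0.190000: (1.983697, 0.418130); f=(2.648927, 0.015726) → (2.486993, 0.421118)
0.380000: (2.486993, 0.421118); f=(3.310079, 0.176918) → (3.115908, 0.454733)
(p(0.57), q(0.57)) ≈ (3.1159, 0.4547)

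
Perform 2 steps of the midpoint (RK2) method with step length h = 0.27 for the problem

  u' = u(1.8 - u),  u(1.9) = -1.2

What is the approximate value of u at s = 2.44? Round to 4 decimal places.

Midpoint: k1 = f(s_n, u_n); k2 = f(s_n + h/2, u_n + (h/2)·k1); u_{n+1} = u_n + h·k2.
s=1.900000, u=-1.200000:
  k1 = f(1.900000, -1.200000) = -3.600000
  k2 = f(2.035000, -1.686000) = -5.877396
  u ← -1.200000 + 0.27·(-5.877396) = -2.786897
s=2.170000, u=-2.786897:
  k1 = f(2.170000, -2.786897) = -12.783209
  k2 = f(2.305000, -4.512630) = -28.486565
  u ← -2.786897 + 0.27·(-28.486565) = -10.478269
u(2.44) ≈ -10.4783

-10.4783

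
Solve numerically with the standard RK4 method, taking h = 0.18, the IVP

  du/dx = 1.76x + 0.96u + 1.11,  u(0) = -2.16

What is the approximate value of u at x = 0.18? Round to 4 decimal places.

-2.3191

RK4: k1 = f(x_n, u_n); k2 = f(x_n + h/2, u_n + (h/2)·k1); k3 = f(x_n + h/2, u_n + (h/2)·k2); k4 = f(x_n + h, u_n + h·k3); u_{n+1} = u_n + (h/6)·(k1 + 2k2 + 2k3 + k4).
x=0.000000, u=-2.160000:
  k1 = f(0.000000, -2.160000) = -0.963600
  k2 = f(0.090000, -2.246724) = -0.888455
  k3 = f(0.090000, -2.239961) = -0.881963
  k4 = f(0.180000, -2.318753) = -0.799203
  u ← -2.160000 + (0.18/6)·(k1 + 2k2 + 2k3 + k4) = -2.319109
u(0.18) ≈ -2.3191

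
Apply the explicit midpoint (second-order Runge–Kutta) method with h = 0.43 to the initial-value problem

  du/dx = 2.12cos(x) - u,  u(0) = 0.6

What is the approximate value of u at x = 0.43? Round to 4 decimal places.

Midpoint: k1 = f(x_n, u_n); k2 = f(x_n + h/2, u_n + (h/2)·k1); u_{n+1} = u_n + h·k2.
x=0.000000, u=0.600000:
  k1 = f(0.000000, 0.600000) = 1.520000
  k2 = f(0.215000, 0.926800) = 1.144390
  u ← 0.600000 + 0.43·1.144390 = 1.092088
u(0.43) ≈ 1.0921

1.0921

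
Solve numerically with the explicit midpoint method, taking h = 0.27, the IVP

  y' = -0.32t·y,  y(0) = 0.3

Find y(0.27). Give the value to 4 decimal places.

Midpoint: k1 = f(t_n, y_n); k2 = f(t_n + h/2, y_n + (h/2)·k1); y_{n+1} = y_n + h·k2.
t=0.000000, y=0.300000:
  k1 = f(0.000000, 0.300000) = 0.000000
  k2 = f(0.135000, 0.300000) = -0.012960
  y ← 0.300000 + 0.27·(-0.012960) = 0.296501
y(0.27) ≈ 0.2965

0.2965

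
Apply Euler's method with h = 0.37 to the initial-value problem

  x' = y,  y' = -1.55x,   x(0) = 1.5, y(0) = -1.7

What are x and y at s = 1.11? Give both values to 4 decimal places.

-1.2084, -3.0160

Euler on (x,y): x_{n+1} = x_n + h·x', y_{n+1} = y_n + h·y'.
0.000000: (1.500000, -1.700000); f=(-1.700000, -2.325000) → (0.871000, -2.560250)
0.370000: (0.871000, -2.560250); f=(-2.560250, -1.350050) → (-0.076292, -3.059768)
0.740000: (-0.076292, -3.059768); f=(-3.059768, 0.118253) → (-1.208407, -3.016015)
(x(1.11), y(1.11)) ≈ (-1.2084, -3.0160)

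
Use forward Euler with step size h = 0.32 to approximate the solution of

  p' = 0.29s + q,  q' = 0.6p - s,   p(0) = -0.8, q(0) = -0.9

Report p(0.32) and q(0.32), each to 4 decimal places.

Euler on (p,q): p_{n+1} = p_n + h·p', q_{n+1} = q_n + h·q'.
0.000000: (-0.800000, -0.900000); f=(-0.900000, -0.480000) → (-1.088000, -1.053600)
(p(0.32), q(0.32)) ≈ (-1.0880, -1.0536)

-1.0880, -1.0536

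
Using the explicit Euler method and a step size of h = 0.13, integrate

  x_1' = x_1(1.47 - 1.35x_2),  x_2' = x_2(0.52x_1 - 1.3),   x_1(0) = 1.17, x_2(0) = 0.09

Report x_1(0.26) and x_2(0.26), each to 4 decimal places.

1.6181, 0.0757

Euler on (x_1,x_2): x_1_{n+1} = x_1_n + h·x_1', x_2_{n+1} = x_2_n + h·x_2'.
0.000000: (1.170000, 0.090000); f=(1.577745, -0.062244) → (1.375107, 0.081908)
0.130000: (1.375107, 0.081908); f=(1.869353, -0.047912) → (1.618123, 0.075680)
(x_1(0.26), x_2(0.26)) ≈ (1.6181, 0.0757)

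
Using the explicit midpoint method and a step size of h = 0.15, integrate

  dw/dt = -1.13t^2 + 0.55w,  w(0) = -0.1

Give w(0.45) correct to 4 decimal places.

-0.1631

Midpoint: k1 = f(t_n, w_n); k2 = f(t_n + h/2, w_n + (h/2)·k1); w_{n+1} = w_n + h·k2.
t=0.000000, w=-0.100000:
  k1 = f(0.000000, -0.100000) = -0.055000
  k2 = f(0.075000, -0.104125) = -0.063625
  w ← -0.100000 + 0.15·(-0.063625) = -0.109544
t=0.150000, w=-0.109544:
  k1 = f(0.150000, -0.109544) = -0.085674
  k2 = f(0.225000, -0.115969) = -0.120989
  w ← -0.109544 + 0.15·(-0.120989) = -0.127692
t=0.300000, w=-0.127692:
  k1 = f(0.300000, -0.127692) = -0.171931
  k2 = f(0.375000, -0.140587) = -0.236229
  w ← -0.127692 + 0.15·(-0.236229) = -0.163127
w(0.45) ≈ -0.1631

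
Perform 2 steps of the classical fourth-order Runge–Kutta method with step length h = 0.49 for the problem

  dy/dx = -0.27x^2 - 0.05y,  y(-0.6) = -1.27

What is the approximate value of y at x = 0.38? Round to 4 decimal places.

-1.2328

RK4: k1 = f(x_n, y_n); k2 = f(x_n + h/2, y_n + (h/2)·k1); k3 = f(x_n + h/2, y_n + (h/2)·k2); k4 = f(x_n + h, y_n + h·k3); y_{n+1} = y_n + (h/6)·(k1 + 2k2 + 2k3 + k4).
x=-0.600000, y=-1.270000:
  k1 = f(-0.600000, -1.270000) = -0.033700
  k2 = f(-0.355000, -1.278256) = 0.029886
  k3 = f(-0.355000, -1.262678) = 0.029107
  k4 = f(-0.110000, -1.255737) = 0.059520
  y ← -1.270000 + (0.49/6)·(k1 + 2k2 + 2k3 + k4) = -1.258256
x=-0.110000, y=-1.258256:
  k1 = f(-0.110000, -1.258256) = 0.059646
  k2 = f(0.135000, -1.243643) = 0.057261
  k3 = f(0.135000, -1.244227) = 0.057291
  k4 = f(0.380000, -1.230183) = 0.022521
  y ← -1.258256 + (0.49/6)·(k1 + 2k2 + 2k3 + k4) = -1.232835
y(0.38) ≈ -1.2328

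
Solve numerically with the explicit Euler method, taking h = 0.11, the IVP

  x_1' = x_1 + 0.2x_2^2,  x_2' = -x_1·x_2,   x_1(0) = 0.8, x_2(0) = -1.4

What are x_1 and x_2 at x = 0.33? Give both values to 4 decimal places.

Euler on (x_1,x_2): x_1_{n+1} = x_1_n + h·x_1', x_2_{n+1} = x_2_n + h·x_2'.
0.000000: (0.800000, -1.400000); f=(1.192000, 1.120000) → (0.931120, -1.276800)
0.110000: (0.931120, -1.276800); f=(1.257164, 1.188854) → (1.069408, -1.146026)
0.220000: (1.069408, -1.146026); f=(1.332083, 1.225569) → (1.215937, -1.011213)
(x_1(0.33), x_2(0.33)) ≈ (1.2159, -1.0112)

1.2159, -1.0112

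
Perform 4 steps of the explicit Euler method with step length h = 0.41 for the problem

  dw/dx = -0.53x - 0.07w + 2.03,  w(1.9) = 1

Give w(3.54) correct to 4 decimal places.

1.9725

Euler: w_{n+1} = w_n + h·f(x_n, w_n).
x=1.900000, w=1.000000: f=0.953000 → w ← 1.000000 + 0.41·0.953000 = 1.390730
x=2.310000, w=1.390730: f=0.708349 → w ← 1.390730 + 0.41·0.708349 = 1.681153
x=2.720000, w=1.681153: f=0.470719 → w ← 1.681153 + 0.41·0.470719 = 1.874148
x=3.130000, w=1.874148: f=0.239910 → w ← 1.874148 + 0.41·0.239910 = 1.972511
w(3.54) ≈ 1.9725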